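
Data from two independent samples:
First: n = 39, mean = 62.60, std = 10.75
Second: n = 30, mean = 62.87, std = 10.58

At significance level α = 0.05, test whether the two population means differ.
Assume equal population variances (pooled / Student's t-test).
Student's two-sample t-test (equal variances):
H₀: μ₁ = μ₂
H₁: μ₁ ≠ μ₂
df = n₁ + n₂ - 2 = 67
Pooled variance s_p² = [(n₁-1)s₁² + (n₂-1)s₂²] / (n₁ + n₂ - 2) = [(38)(10.75²) + (29)(10.58²)] / 67 = 113.9930
SE = √(s_p²(1/n₁ + 1/n₂)) = √(113.9930 × (1/39 + 1/30)) = 2.5928
t = (x̄₁ - x̄₂) / SE = (62.60 - 62.87) / 2.5928 = -0.27 / 2.5928 = -0.104
p-value = 0.9174

Since p-value > α = 0.05, we fail to reject H₀.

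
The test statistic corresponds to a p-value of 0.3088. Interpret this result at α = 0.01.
Since p = 0.3088 > α = 0.01, fail to reject H₀.
There is insufficient evidence to reject the null hypothesis; the result is not statistically significant at the 0.01 level.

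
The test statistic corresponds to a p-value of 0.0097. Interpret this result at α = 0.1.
Since p = 0.0097 < α = 0.1, reject H₀.
There is sufficient evidence to reject the null hypothesis; the result is statistically significant at the 0.1 level.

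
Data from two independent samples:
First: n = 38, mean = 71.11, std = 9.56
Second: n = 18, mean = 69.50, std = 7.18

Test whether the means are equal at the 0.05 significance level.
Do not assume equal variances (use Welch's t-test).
Welch's two-sample t-test:
H₀: μ₁ = μ₂
H₁: μ₁ ≠ μ₂
s₁²/n₁ = 9.56²/38 = 2.4051,  s₂²/n₂ = 7.18²/18 = 2.8640
SE = √(s₁²/n₁ + s₂²/n₂) = √(2.4051 + 2.8640) = 2.2955
df (Welch-Satterthwaite) = (s₁²/n₁ + s₂²/n₂)² / [(s₁²/n₁)²/(n₁-1) + (s₂²/n₂)²/(n₂-1)] ≈ 43.46
t = (x̄₁ - x̄₂) / SE = (71.11 - 69.50) / 2.2955 = 1.61 / 2.2955 = 0.701
p-value = 0.4868

Since p-value > α = 0.05, we fail to reject H₀.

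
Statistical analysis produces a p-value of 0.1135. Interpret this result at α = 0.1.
Since p = 0.1135 > α = 0.1, fail to reject H₀.
There is insufficient evidence to reject the null hypothesis; the result is not statistically significant at the 0.1 level.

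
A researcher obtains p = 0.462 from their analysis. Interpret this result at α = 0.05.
Since p = 0.462 > α = 0.05, fail to reject H₀.
There is insufficient evidence to reject the null hypothesis; the result is not statistically significant at the 0.05 level.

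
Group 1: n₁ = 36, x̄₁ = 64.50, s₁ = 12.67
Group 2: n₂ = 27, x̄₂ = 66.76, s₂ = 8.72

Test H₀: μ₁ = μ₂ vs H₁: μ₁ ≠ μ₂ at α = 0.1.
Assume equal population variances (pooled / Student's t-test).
Student's two-sample t-test (equal variances):
H₀: μ₁ = μ₂
H₁: μ₁ ≠ μ₂
df = n₁ + n₂ - 2 = 61
Pooled variance s_p² = [(n₁-1)s₁² + (n₂-1)s₂²] / (n₁ + n₂ - 2) = [(35)(12.67²) + (26)(8.72²)] / 61 = 124.5166
SE = √(s_p²(1/n₁ + 1/n₂)) = √(124.5166 × (1/36 + 1/27)) = 2.8409
t = (x̄₁ - x̄₂) / SE = (64.50 - 66.76) / 2.8409 = -2.26 / 2.8409 = -0.796
p-value = 0.4294

Since p-value > α = 0.1, we fail to reject H₀.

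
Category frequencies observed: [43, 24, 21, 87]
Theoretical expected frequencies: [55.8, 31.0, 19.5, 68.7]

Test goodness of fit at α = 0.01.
Chi-square goodness of fit test:
H₀: observed counts match expected distribution
H₁: observed counts differ from expected distribution
df = k - 1 = 3
χ² = Σ(O - E)²/E
   = (43 - 55.8)²/55.8 + (24 - 31.0)²/31.0 + (21 - 19.5)²/19.5 + (87 - 68.7)²/68.7
   = 2.936 + 1.581 + 0.115 + 4.875
   = 9.51
p-value = 0.0233

Since p-value > α = 0.01, we fail to reject H₀.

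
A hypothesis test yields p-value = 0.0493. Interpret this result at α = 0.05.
Since p = 0.0493 < α = 0.05, reject H₀.
There is sufficient evidence to reject the null hypothesis; the result is statistically significant at the 0.05 level.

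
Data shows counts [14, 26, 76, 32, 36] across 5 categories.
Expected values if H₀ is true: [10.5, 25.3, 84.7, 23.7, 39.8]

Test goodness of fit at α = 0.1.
Chi-square goodness of fit test:
H₀: observed counts match expected distribution
H₁: observed counts differ from expected distribution
df = k - 1 = 4
χ² = Σ(O - E)²/E
   = (14 - 10.5)²/10.5 + (26 - 25.3)²/25.3 + (76 - 84.7)²/84.7 + (32 - 23.7)²/23.7 + (36 - 39.8)²/39.8
   = 1.167 + 0.019 + 0.894 + 2.907 + 0.363
   = 5.35
p-value = 0.2533

Since p-value > α = 0.1, we fail to reject H₀.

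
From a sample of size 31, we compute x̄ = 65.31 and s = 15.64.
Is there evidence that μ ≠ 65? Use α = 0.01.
One-sample t-test:
H₀: μ = 65
H₁: μ ≠ 65
df = n - 1 = 30
t = (x̄ - μ₀) / (s/√n) = (65.31 - 65) / (15.64/√31) = 0.110
p-value = 0.9129

Since p-value > α = 0.01, we fail to reject H₀.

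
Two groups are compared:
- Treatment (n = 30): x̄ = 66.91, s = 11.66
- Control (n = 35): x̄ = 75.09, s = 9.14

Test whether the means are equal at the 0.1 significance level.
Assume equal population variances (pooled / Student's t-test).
Student's two-sample t-test (equal variances):
H₀: μ₁ = μ₂
H₁: μ₁ ≠ μ₂
df = n₁ + n₂ - 2 = 63
Pooled variance s_p² = [(n₁-1)s₁² + (n₂-1)s₂²] / (n₁ + n₂ - 2) = [(29)(11.66²) + (34)(9.14²)] / 63 = 107.6676
SE = √(s_p²(1/n₁ + 1/n₂)) = √(107.6676 × (1/30 + 1/35)) = 2.5817
t = (x̄₁ - x̄₂) / SE = (66.91 - 75.09) / 2.5817 = -8.18 / 2.5817 = -3.168
p-value = 0.0024

Since p-value < α = 0.1, we reject H₀.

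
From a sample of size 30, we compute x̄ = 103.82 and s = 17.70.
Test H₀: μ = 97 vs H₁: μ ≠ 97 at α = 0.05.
One-sample t-test:
H₀: μ = 97
H₁: μ ≠ 97
df = n - 1 = 29
t = (x̄ - μ₀) / (s/√n) = (103.82 - 97) / (17.70/√30) = 2.110
p-value = 0.0436

Since p-value < α = 0.05, we reject H₀.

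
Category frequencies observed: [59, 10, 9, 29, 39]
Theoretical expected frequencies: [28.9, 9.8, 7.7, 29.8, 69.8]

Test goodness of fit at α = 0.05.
Chi-square goodness of fit test:
H₀: observed counts match expected distribution
H₁: observed counts differ from expected distribution
df = k - 1 = 4
χ² = Σ(O - E)²/E
   = (59 - 28.9)²/28.9 + (10 - 9.8)²/9.8 + (9 - 7.7)²/7.7 + (29 - 29.8)²/29.8 + (39 - 69.8)²/69.8
   = 31.350 + 0.004 + 0.219 + 0.021 + 13.591
   = 45.19
p-value < 0.0001

Since p-value < α = 0.05, we reject H₀.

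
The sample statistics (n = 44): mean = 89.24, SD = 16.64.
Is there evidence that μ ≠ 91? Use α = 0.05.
One-sample t-test:
H₀: μ = 91
H₁: μ ≠ 91
df = n - 1 = 43
t = (x̄ - μ₀) / (s/√n) = (89.24 - 91) / (16.64/√44) = -0.702
p-value = 0.4867

Since p-value > α = 0.05, we fail to reject H₀.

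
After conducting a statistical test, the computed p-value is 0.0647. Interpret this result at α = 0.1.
Since p = 0.0647 < α = 0.1, reject H₀.
There is sufficient evidence to reject the null hypothesis; the result is statistically significant at the 0.1 level.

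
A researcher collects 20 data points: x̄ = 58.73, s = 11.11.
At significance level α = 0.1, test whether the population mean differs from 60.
One-sample t-test:
H₀: μ = 60
H₁: μ ≠ 60
df = n - 1 = 19
t = (x̄ - μ₀) / (s/√n) = (58.73 - 60) / (11.11/√20) = -0.511
p-value = 0.6151

Since p-value > α = 0.1, we fail to reject H₀.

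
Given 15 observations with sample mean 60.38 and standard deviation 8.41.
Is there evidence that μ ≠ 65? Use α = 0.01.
One-sample t-test:
H₀: μ = 65
H₁: μ ≠ 65
df = n - 1 = 14
t = (x̄ - μ₀) / (s/√n) = (60.38 - 65) / (8.41/√15) = -2.128
p-value = 0.0516

Since p-value > α = 0.01, we fail to reject H₀.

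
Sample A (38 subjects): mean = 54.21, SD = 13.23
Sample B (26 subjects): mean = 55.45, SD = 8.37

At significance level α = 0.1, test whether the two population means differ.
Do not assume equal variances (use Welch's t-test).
Welch's two-sample t-test:
H₀: μ₁ = μ₂
H₁: μ₁ ≠ μ₂
s₁²/n₁ = 13.23²/38 = 4.6061,  s₂²/n₂ = 8.37²/26 = 2.6945
SE = √(s₁²/n₁ + s₂²/n₂) = √(4.6061 + 2.6945) = 2.7020
df (Welch-Satterthwaite) = (s₁²/n₁ + s₂²/n₂)² / [(s₁²/n₁)²/(n₁-1) + (s₂²/n₂)²/(n₂-1)] ≈ 61.70
t = (x̄₁ - x̄₂) / SE = (54.21 - 55.45) / 2.7020 = -1.24 / 2.7020 = -0.459
p-value = 0.6479

Since p-value > α = 0.1, we fail to reject H₀.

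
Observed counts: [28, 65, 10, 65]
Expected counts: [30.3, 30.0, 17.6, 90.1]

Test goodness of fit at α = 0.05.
Chi-square goodness of fit test:
H₀: observed counts match expected distribution
H₁: observed counts differ from expected distribution
df = k - 1 = 3
χ² = Σ(O - E)²/E
   = (28 - 30.3)²/30.3 + (65 - 30.0)²/30.0 + (10 - 17.6)²/17.6 + (65 - 90.1)²/90.1
   = 0.175 + 40.833 + 3.282 + 6.992
   = 51.28
p-value < 0.0001

Since p-value < α = 0.05, we reject H₀.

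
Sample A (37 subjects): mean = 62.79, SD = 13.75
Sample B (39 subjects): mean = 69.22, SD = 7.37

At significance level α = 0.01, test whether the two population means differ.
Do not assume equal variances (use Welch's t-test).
Welch's two-sample t-test:
H₀: μ₁ = μ₂
H₁: μ₁ ≠ μ₂
s₁²/n₁ = 13.75²/37 = 5.1098,  s₂²/n₂ = 7.37²/39 = 1.3927
SE = √(s₁²/n₁ + s₂²/n₂) = √(5.1098 + 1.3927) = 2.5500
df (Welch-Satterthwaite) = (s₁²/n₁ + s₂²/n₂)² / [(s₁²/n₁)²/(n₁-1) + (s₂²/n₂)²/(n₂-1)] ≈ 54.47
t = (x̄₁ - x̄₂) / SE = (62.79 - 69.22) / 2.5500 = -6.43 / 2.5500 = -2.522
p-value = 0.0146

Since p-value > α = 0.01, we fail to reject H₀.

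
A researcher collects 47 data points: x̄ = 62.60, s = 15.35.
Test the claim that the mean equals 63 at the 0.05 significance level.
One-sample t-test:
H₀: μ = 63
H₁: μ ≠ 63
df = n - 1 = 46
t = (x̄ - μ₀) / (s/√n) = (62.60 - 63) / (15.35/√47) = -0.179
p-value = 0.8590

Since p-value > α = 0.05, we fail to reject H₀.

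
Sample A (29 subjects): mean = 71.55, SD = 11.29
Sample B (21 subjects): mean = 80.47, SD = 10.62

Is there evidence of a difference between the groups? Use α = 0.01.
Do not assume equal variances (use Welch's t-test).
Welch's two-sample t-test:
H₀: μ₁ = μ₂
H₁: μ₁ ≠ μ₂
s₁²/n₁ = 11.29²/29 = 4.3953,  s₂²/n₂ = 10.62²/21 = 5.3707
SE = √(s₁²/n₁ + s₂²/n₂) = √(4.3953 + 5.3707) = 3.1251
df (Welch-Satterthwaite) = (s₁²/n₁ + s₂²/n₂)² / [(s₁²/n₁)²/(n₁-1) + (s₂²/n₂)²/(n₂-1)] ≈ 44.73
t = (x̄₁ - x̄₂) / SE = (71.55 - 80.47) / 3.1251 = -8.92 / 3.1251 = -2.854
p-value = 0.0065

Since p-value < α = 0.01, we reject H₀.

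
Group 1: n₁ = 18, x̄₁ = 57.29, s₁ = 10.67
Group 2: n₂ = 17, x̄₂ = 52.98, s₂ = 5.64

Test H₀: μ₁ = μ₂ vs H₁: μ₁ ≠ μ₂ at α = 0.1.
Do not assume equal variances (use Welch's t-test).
Welch's two-sample t-test:
H₀: μ₁ = μ₂
H₁: μ₁ ≠ μ₂
s₁²/n₁ = 10.67²/18 = 6.3249,  s₂²/n₂ = 5.64²/17 = 1.8712
SE = √(s₁²/n₁ + s₂²/n₂) = √(6.3249 + 1.8712) = 2.8629
df (Welch-Satterthwaite) = (s₁²/n₁ + s₂²/n₂)² / [(s₁²/n₁)²/(n₁-1) + (s₂²/n₂)²/(n₂-1)] ≈ 26.12
t = (x̄₁ - x̄₂) / SE = (57.29 - 52.98) / 2.8629 = 4.31 / 2.8629 = 1.505
p-value = 0.1442

Since p-value > α = 0.1, we fail to reject H₀.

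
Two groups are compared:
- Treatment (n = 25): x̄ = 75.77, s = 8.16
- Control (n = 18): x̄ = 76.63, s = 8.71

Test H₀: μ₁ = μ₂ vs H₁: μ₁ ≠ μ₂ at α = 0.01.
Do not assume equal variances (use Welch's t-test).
Welch's two-sample t-test:
H₀: μ₁ = μ₂
H₁: μ₁ ≠ μ₂
s₁²/n₁ = 8.16²/25 = 2.6634,  s₂²/n₂ = 8.71²/18 = 4.2147
SE = √(s₁²/n₁ + s₂²/n₂) = √(2.6634 + 4.2147) = 2.6226
df (Welch-Satterthwaite) = (s₁²/n₁ + s₂²/n₂)² / [(s₁²/n₁)²/(n₁-1) + (s₂²/n₂)²/(n₂-1)] ≈ 35.29
t = (x̄₁ - x̄₂) / SE = (75.77 - 76.63) / 2.6226 = -0.86 / 2.6226 = -0.328
p-value = 0.7449

Since p-value > α = 0.01, we fail to reject H₀.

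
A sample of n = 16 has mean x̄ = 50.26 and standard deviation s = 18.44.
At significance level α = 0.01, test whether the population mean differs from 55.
One-sample t-test:
H₀: μ = 55
H₁: μ ≠ 55
df = n - 1 = 15
t = (x̄ - μ₀) / (s/√n) = (50.26 - 55) / (18.44/√16) = -1.028
p-value = 0.3202

Since p-value > α = 0.01, we fail to reject H₀.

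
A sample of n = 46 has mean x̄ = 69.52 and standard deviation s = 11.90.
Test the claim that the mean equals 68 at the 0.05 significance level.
One-sample t-test:
H₀: μ = 68
H₁: μ ≠ 68
df = n - 1 = 45
t = (x̄ - μ₀) / (s/√n) = (69.52 - 68) / (11.90/√46) = 0.866
p-value = 0.3909

Since p-value > α = 0.05, we fail to reject H₀.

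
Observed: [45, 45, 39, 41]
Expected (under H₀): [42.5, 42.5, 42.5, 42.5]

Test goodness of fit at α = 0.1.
Chi-square goodness of fit test:
H₀: observed counts match expected distribution
H₁: observed counts differ from expected distribution
df = k - 1 = 3
χ² = Σ(O - E)²/E
   = (45 - 42.5)²/42.5 + (45 - 42.5)²/42.5 + (39 - 42.5)²/42.5 + (41 - 42.5)²/42.5
   = 0.147 + 0.147 + 0.288 + 0.053
   = 0.64
p-value = 0.8883

Since p-value > α = 0.1, we fail to reject H₀.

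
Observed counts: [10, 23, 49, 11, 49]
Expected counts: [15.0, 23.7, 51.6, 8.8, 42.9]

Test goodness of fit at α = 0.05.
Chi-square goodness of fit test:
H₀: observed counts match expected distribution
H₁: observed counts differ from expected distribution
df = k - 1 = 4
χ² = Σ(O - E)²/E
   = (10 - 15.0)²/15.0 + (23 - 23.7)²/23.7 + (49 - 51.6)²/51.6 + (11 - 8.8)²/8.8 + (49 - 42.9)²/42.9
   = 1.667 + 0.021 + 0.131 + 0.550 + 0.867
   = 3.24
p-value = 0.5192

Since p-value > α = 0.05, we fail to reject H₀.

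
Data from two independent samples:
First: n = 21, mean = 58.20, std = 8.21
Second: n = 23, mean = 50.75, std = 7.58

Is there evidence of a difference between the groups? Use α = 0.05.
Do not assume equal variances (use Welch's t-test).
Welch's two-sample t-test:
H₀: μ₁ = μ₂
H₁: μ₁ ≠ μ₂
s₁²/n₁ = 8.21²/21 = 3.2097,  s₂²/n₂ = 7.58²/23 = 2.4981
SE = √(s₁²/n₁ + s₂²/n₂) = √(3.2097 + 2.4981) = 2.3891
df (Welch-Satterthwaite) = (s₁²/n₁ + s₂²/n₂)² / [(s₁²/n₁)²/(n₁-1) + (s₂²/n₂)²/(n₂-1)] ≈ 40.79
t = (x̄₁ - x̄₂) / SE = (58.20 - 50.75) / 2.3891 = 7.45 / 2.3891 = 3.118
p-value = 0.0033

Since p-value < α = 0.05, we reject H₀.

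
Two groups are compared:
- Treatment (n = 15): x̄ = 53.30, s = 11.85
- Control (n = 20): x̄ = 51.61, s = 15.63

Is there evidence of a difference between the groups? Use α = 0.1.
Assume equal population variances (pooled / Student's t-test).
Student's two-sample t-test (equal variances):
H₀: μ₁ = μ₂
H₁: μ₁ ≠ μ₂
df = n₁ + n₂ - 2 = 33
Pooled variance s_p² = [(n₁-1)s₁² + (n₂-1)s₂²] / (n₁ + n₂ - 2) = [(14)(11.85²) + (19)(15.63²)] / 33 = 200.2290
SE = √(s_p²(1/n₁ + 1/n₂)) = √(200.2290 × (1/15 + 1/20)) = 4.8332
t = (x̄₁ - x̄₂) / SE = (53.30 - 51.61) / 4.8332 = 1.69 / 4.8332 = 0.350
p-value = 0.7288

Since p-value > α = 0.1, we fail to reject H₀.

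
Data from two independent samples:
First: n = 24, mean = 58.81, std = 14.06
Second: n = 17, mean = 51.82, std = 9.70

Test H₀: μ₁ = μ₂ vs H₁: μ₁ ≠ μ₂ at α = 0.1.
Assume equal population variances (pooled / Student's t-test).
Student's two-sample t-test (equal variances):
H₀: μ₁ = μ₂
H₁: μ₁ ≠ μ₂
df = n₁ + n₂ - 2 = 39
Pooled variance s_p² = [(n₁-1)s₁² + (n₂-1)s₂²] / (n₁ + n₂ - 2) = [(23)(14.06²) + (16)(9.70²)] / 39 = 155.1837
SE = √(s_p²(1/n₁ + 1/n₂)) = √(155.1837 × (1/24 + 1/17)) = 3.9490
t = (x̄₁ - x̄₂) / SE = (58.81 - 51.82) / 3.9490 = 6.99 / 3.9490 = 1.770
p-value = 0.0845

Since p-value < α = 0.1, we reject H₀.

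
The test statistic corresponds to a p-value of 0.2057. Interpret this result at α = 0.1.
Since p = 0.2057 > α = 0.1, fail to reject H₀.
There is insufficient evidence to reject the null hypothesis; the result is not statistically significant at the 0.1 level.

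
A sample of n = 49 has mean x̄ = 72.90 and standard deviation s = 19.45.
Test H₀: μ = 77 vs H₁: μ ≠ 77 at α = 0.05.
One-sample t-test:
H₀: μ = 77
H₁: μ ≠ 77
df = n - 1 = 48
t = (x̄ - μ₀) / (s/√n) = (72.90 - 77) / (19.45/√49) = -1.476
p-value = 0.1466

Since p-value > α = 0.05, we fail to reject H₀.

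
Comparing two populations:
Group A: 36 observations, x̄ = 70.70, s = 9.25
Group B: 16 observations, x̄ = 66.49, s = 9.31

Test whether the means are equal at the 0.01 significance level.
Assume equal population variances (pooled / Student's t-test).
Student's two-sample t-test (equal variances):
H₀: μ₁ = μ₂
H₁: μ₁ ≠ μ₂
df = n₁ + n₂ - 2 = 50
Pooled variance s_p² = [(n₁-1)s₁² + (n₂-1)s₂²] / (n₁ + n₂ - 2) = [(35)(9.25²) + (15)(9.31²)] / 50 = 85.8966
SE = √(s_p²(1/n₁ + 1/n₂)) = √(85.8966 × (1/36 + 1/16)) = 2.7847
t = (x̄₁ - x̄₂) / SE = (70.70 - 66.49) / 2.7847 = 4.21 / 2.7847 = 1.512
p-value = 0.1369

Since p-value > α = 0.01, we fail to reject H₀.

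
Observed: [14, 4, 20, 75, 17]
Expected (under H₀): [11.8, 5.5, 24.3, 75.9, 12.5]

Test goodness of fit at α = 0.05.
Chi-square goodness of fit test:
H₀: observed counts match expected distribution
H₁: observed counts differ from expected distribution
df = k - 1 = 4
χ² = Σ(O - E)²/E
   = (14 - 11.8)²/11.8 + (4 - 5.5)²/5.5 + (20 - 24.3)²/24.3 + (75 - 75.9)²/75.9 + (17 - 12.5)²/12.5
   = 0.410 + 0.409 + 0.761 + 0.011 + 1.620
   = 3.21
p-value = 0.5232

Since p-value > α = 0.05, we fail to reject H₀.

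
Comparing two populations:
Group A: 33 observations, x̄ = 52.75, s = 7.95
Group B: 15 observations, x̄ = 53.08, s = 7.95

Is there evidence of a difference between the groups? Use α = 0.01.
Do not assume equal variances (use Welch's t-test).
Welch's two-sample t-test:
H₀: μ₁ = μ₂
H₁: μ₁ ≠ μ₂
s₁²/n₁ = 7.95²/33 = 1.9152,  s₂²/n₂ = 7.95²/15 = 4.2135
SE = √(s₁²/n₁ + s₂²/n₂) = √(1.9152 + 4.2135) = 2.4756
df (Welch-Satterthwaite) = (s₁²/n₁ + s₂²/n₂)² / [(s₁²/n₁)²/(n₁-1) + (s₂²/n₂)²/(n₂-1)] ≈ 27.16
t = (x̄₁ - x̄₂) / SE = (52.75 - 53.08) / 2.4756 = -0.33 / 2.4756 = -0.133
p-value = 0.8949

Since p-value > α = 0.01, we fail to reject H₀.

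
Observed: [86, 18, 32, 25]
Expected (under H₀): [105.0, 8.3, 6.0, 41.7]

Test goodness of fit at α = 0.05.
Chi-square goodness of fit test:
H₀: observed counts match expected distribution
H₁: observed counts differ from expected distribution
df = k - 1 = 3
χ² = Σ(O - E)²/E
   = (86 - 105.0)²/105.0 + (18 - 8.3)²/8.3 + (32 - 6.0)²/6.0 + (25 - 41.7)²/41.7
   = 3.438 + 11.336 + 112.667 + 6.688
   = 134.13
p-value < 0.0001

Since p-value < α = 0.05, we reject H₀.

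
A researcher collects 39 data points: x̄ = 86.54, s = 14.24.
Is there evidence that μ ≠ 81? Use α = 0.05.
One-sample t-test:
H₀: μ = 81
H₁: μ ≠ 81
df = n - 1 = 38
t = (x̄ - μ₀) / (s/√n) = (86.54 - 81) / (14.24/√39) = 2.430
p-value = 0.0200

Since p-value < α = 0.05, we reject H₀.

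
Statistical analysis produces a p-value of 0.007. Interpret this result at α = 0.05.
Since p = 0.007 < α = 0.05, reject H₀.
There is sufficient evidence to reject the null hypothesis; the result is statistically significant at the 0.05 level.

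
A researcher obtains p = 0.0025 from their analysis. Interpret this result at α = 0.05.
Since p = 0.0025 < α = 0.05, reject H₀.
There is sufficient evidence to reject the null hypothesis; the result is statistically significant at the 0.05 level.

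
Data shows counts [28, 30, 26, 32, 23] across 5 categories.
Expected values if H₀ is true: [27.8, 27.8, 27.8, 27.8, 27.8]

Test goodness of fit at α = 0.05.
Chi-square goodness of fit test:
H₀: observed counts match expected distribution
H₁: observed counts differ from expected distribution
df = k - 1 = 4
χ² = Σ(O - E)²/E
   = (28 - 27.8)²/27.8 + (30 - 27.8)²/27.8 + (26 - 27.8)²/27.8 + (32 - 27.8)²/27.8 + (23 - 27.8)²/27.8
   = 0.001 + 0.174 + 0.117 + 0.635 + 0.829
   = 1.76
p-value = 0.7806

Since p-value > α = 0.05, we fail to reject H₀.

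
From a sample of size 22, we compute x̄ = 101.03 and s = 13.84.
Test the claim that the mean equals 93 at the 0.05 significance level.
One-sample t-test:
H₀: μ = 93
H₁: μ ≠ 93
df = n - 1 = 21
t = (x̄ - μ₀) / (s/√n) = (101.03 - 93) / (13.84/√22) = 2.721
p-value = 0.0128

Since p-value < α = 0.05, we reject H₀.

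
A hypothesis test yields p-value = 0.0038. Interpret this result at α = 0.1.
Since p = 0.0038 < α = 0.1, reject H₀.
There is sufficient evidence to reject the null hypothesis; the result is statistically significant at the 0.1 level.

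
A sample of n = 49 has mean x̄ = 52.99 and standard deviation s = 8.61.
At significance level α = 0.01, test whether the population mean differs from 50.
One-sample t-test:
H₀: μ = 50
H₁: μ ≠ 50
df = n - 1 = 48
t = (x̄ - μ₀) / (s/√n) = (52.99 - 50) / (8.61/√49) = 2.431
p-value = 0.0188

Since p-value > α = 0.01, we fail to reject H₀.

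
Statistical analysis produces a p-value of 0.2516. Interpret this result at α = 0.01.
Since p = 0.2516 > α = 0.01, fail to reject H₀.
There is insufficient evidence to reject the null hypothesis; the result is not statistically significant at the 0.01 level.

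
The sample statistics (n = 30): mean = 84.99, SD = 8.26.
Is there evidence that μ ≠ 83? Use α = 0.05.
One-sample t-test:
H₀: μ = 83
H₁: μ ≠ 83
df = n - 1 = 29
t = (x̄ - μ₀) / (s/√n) = (84.99 - 83) / (8.26/√30) = 1.320
p-value = 0.1973

Since p-value > α = 0.05, we fail to reject H₀.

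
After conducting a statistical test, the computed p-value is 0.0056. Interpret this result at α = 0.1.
Since p = 0.0056 < α = 0.1, reject H₀.
There is sufficient evidence to reject the null hypothesis; the result is statistically significant at the 0.1 level.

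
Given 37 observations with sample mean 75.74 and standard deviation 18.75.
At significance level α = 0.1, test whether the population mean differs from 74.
One-sample t-test:
H₀: μ = 74
H₁: μ ≠ 74
df = n - 1 = 36
t = (x̄ - μ₀) / (s/√n) = (75.74 - 74) / (18.75/√37) = 0.564
p-value = 0.5759

Since p-value > α = 0.1, we fail to reject H₀.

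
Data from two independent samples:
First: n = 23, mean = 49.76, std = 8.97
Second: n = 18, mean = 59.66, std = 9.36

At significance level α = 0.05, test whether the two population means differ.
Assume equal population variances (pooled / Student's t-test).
Student's two-sample t-test (equal variances):
H₀: μ₁ = μ₂
H₁: μ₁ ≠ μ₂
df = n₁ + n₂ - 2 = 39
Pooled variance s_p² = [(n₁-1)s₁² + (n₂-1)s₂²] / (n₁ + n₂ - 2) = [(22)(8.97²) + (17)(9.36²)] / 39 = 83.5770
SE = √(s_p²(1/n₁ + 1/n₂)) = √(83.5770 × (1/23 + 1/18)) = 2.8770
t = (x̄₁ - x̄₂) / SE = (49.76 - 59.66) / 2.8770 = -9.90 / 2.8770 = -3.441
p-value = 0.0014

Since p-value < α = 0.05, we reject H₀.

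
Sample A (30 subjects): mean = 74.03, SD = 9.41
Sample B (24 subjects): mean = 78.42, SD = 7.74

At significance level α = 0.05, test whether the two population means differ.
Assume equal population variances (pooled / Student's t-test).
Student's two-sample t-test (equal variances):
H₀: μ₁ = μ₂
H₁: μ₁ ≠ μ₂
df = n₁ + n₂ - 2 = 52
Pooled variance s_p² = [(n₁-1)s₁² + (n₂-1)s₂²] / (n₁ + n₂ - 2) = [(29)(9.41²) + (23)(7.74²)] / 52 = 75.8802
SE = √(s_p²(1/n₁ + 1/n₂)) = √(75.8802 × (1/30 + 1/24)) = 2.3856
t = (x̄₁ - x̄₂) / SE = (74.03 - 78.42) / 2.3856 = -4.39 / 2.3856 = -1.840
p-value = 0.0714

Since p-value > α = 0.05, we fail to reject H₀.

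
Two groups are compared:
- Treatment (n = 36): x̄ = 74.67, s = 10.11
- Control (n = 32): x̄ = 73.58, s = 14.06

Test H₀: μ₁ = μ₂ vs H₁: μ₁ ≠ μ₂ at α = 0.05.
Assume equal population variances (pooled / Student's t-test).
Student's two-sample t-test (equal variances):
H₀: μ₁ = μ₂
H₁: μ₁ ≠ μ₂
df = n₁ + n₂ - 2 = 66
Pooled variance s_p² = [(n₁-1)s₁² + (n₂-1)s₂²] / (n₁ + n₂ - 2) = [(35)(10.11²) + (31)(14.06²)] / 66 = 147.0548
SE = √(s_p²(1/n₁ + 1/n₂)) = √(147.0548 × (1/36 + 1/32)) = 2.9462
t = (x̄₁ - x̄₂) / SE = (74.67 - 73.58) / 2.9462 = 1.09 / 2.9462 = 0.370
p-value = 0.7126

Since p-value > α = 0.05, we fail to reject H₀.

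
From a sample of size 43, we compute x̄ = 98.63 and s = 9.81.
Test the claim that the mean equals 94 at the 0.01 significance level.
One-sample t-test:
H₀: μ = 94
H₁: μ ≠ 94
df = n - 1 = 42
t = (x̄ - μ₀) / (s/√n) = (98.63 - 94) / (9.81/√43) = 3.095
p-value = 0.0035

Since p-value < α = 0.01, we reject H₀.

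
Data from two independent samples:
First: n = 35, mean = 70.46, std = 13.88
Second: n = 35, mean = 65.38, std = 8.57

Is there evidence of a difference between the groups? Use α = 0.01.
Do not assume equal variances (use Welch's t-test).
Welch's two-sample t-test:
H₀: μ₁ = μ₂
H₁: μ₁ ≠ μ₂
s₁²/n₁ = 13.88²/35 = 5.5044,  s₂²/n₂ = 8.57²/35 = 2.0984
SE = √(s₁²/n₁ + s₂²/n₂) = √(5.5044 + 2.0984) = 2.7573
df (Welch-Satterthwaite) = (s₁²/n₁ + s₂²/n₂)² / [(s₁²/n₁)²/(n₁-1) + (s₂²/n₂)²/(n₂-1)] ≈ 56.63
t = (x̄₁ - x̄₂) / SE = (70.46 - 65.38) / 2.7573 = 5.08 / 2.7573 = 1.842
p-value = 0.0707

Since p-value > α = 0.01, we fail to reject H₀.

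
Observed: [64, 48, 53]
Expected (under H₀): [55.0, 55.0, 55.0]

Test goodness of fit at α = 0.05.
Chi-square goodness of fit test:
H₀: observed counts match expected distribution
H₁: observed counts differ from expected distribution
df = k - 1 = 2
χ² = Σ(O - E)²/E
   = (64 - 55.0)²/55.0 + (48 - 55.0)²/55.0 + (53 - 55.0)²/55.0
   = 1.473 + 0.891 + 0.073
   = 2.44
p-value = 0.2958

Since p-value > α = 0.05, we fail to reject H₀.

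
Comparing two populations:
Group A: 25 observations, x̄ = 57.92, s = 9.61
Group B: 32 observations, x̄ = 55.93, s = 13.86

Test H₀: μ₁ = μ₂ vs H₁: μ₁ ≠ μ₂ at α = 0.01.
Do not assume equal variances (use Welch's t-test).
Welch's two-sample t-test:
H₀: μ₁ = μ₂
H₁: μ₁ ≠ μ₂
s₁²/n₁ = 9.61²/25 = 3.6941,  s₂²/n₂ = 13.86²/32 = 6.0031
SE = √(s₁²/n₁ + s₂²/n₂) = √(3.6941 + 6.0031) = 3.1140
df (Welch-Satterthwaite) = (s₁²/n₁ + s₂²/n₂)² / [(s₁²/n₁)²/(n₁-1) + (s₂²/n₂)²/(n₂-1)] ≈ 54.32
t = (x̄₁ - x̄₂) / SE = (57.92 - 55.93) / 3.1140 = 1.99 / 3.1140 = 0.639
p-value = 0.5255

Since p-value > α = 0.01, we fail to reject H₀.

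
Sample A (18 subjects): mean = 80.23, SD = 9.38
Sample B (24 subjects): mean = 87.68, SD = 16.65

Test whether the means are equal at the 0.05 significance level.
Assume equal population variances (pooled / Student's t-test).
Student's two-sample t-test (equal variances):
H₀: μ₁ = μ₂
H₁: μ₁ ≠ μ₂
df = n₁ + n₂ - 2 = 40
Pooled variance s_p² = [(n₁-1)s₁² + (n₂-1)s₂²] / (n₁ + n₂ - 2) = [(17)(9.38²) + (23)(16.65²)] / 40 = 196.7963
SE = √(s_p²(1/n₁ + 1/n₂)) = √(196.7963 × (1/18 + 1/24)) = 4.3741
t = (x̄₁ - x̄₂) / SE = (80.23 - 87.68) / 4.3741 = -7.45 / 4.3741 = -1.703
p-value = 0.0963

Since p-value > α = 0.05, we fail to reject H₀.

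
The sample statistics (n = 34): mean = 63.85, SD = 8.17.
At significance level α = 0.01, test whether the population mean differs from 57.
One-sample t-test:
H₀: μ = 57
H₁: μ ≠ 57
df = n - 1 = 33
t = (x̄ - μ₀) / (s/√n) = (63.85 - 57) / (8.17/√34) = 4.889
p-value < 0.0001

Since p-value < α = 0.01, we reject H₀.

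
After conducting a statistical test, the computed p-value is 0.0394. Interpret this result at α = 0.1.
Since p = 0.0394 < α = 0.1, reject H₀.
There is sufficient evidence to reject the null hypothesis; the result is statistically significant at the 0.1 level.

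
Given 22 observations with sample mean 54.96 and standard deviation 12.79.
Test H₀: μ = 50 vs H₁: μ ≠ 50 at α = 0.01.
One-sample t-test:
H₀: μ = 50
H₁: μ ≠ 50
df = n - 1 = 21
t = (x̄ - μ₀) / (s/√n) = (54.96 - 50) / (12.79/√22) = 1.819
p-value = 0.0832

Since p-value > α = 0.01, we fail to reject H₀.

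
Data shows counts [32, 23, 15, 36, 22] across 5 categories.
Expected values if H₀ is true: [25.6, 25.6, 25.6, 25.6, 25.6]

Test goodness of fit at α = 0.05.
Chi-square goodness of fit test:
H₀: observed counts match expected distribution
H₁: observed counts differ from expected distribution
df = k - 1 = 4
χ² = Σ(O - E)²/E
   = (32 - 25.6)²/25.6 + (23 - 25.6)²/25.6 + (15 - 25.6)²/25.6 + (36 - 25.6)²/25.6 + (22 - 25.6)²/25.6
   = 1.600 + 0.264 + 4.389 + 4.225 + 0.506
   = 10.98
p-value = 0.0267

Since p-value < α = 0.05, we reject H₀.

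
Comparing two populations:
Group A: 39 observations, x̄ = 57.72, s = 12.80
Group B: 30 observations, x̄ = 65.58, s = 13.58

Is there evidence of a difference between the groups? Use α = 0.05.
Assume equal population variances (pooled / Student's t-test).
Student's two-sample t-test (equal variances):
H₀: μ₁ = μ₂
H₁: μ₁ ≠ μ₂
df = n₁ + n₂ - 2 = 67
Pooled variance s_p² = [(n₁-1)s₁² + (n₂-1)s₂²] / (n₁ + n₂ - 2) = [(38)(12.80²) + (29)(13.58²)] / 67 = 172.7462
SE = √(s_p²(1/n₁ + 1/n₂)) = √(172.7462 × (1/39 + 1/30)) = 3.1918
t = (x̄₁ - x̄₂) / SE = (57.72 - 65.58) / 3.1918 = -7.86 / 3.1918 = -2.463
p-value = 0.0164

Since p-value < α = 0.05, we reject H₀.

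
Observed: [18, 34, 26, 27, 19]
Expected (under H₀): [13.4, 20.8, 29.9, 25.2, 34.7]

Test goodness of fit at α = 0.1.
Chi-square goodness of fit test:
H₀: observed counts match expected distribution
H₁: observed counts differ from expected distribution
df = k - 1 = 4
χ² = Σ(O - E)²/E
   = (18 - 13.4)²/13.4 + (34 - 20.8)²/20.8 + (26 - 29.9)²/29.9 + (27 - 25.2)²/25.2 + (19 - 34.7)²/34.7
   = 1.579 + 8.377 + 0.509 + 0.129 + 7.103
   = 17.70
p-value = 0.0014

Since p-value < α = 0.1, we reject H₀.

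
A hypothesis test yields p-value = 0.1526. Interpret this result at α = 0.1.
Since p = 0.1526 > α = 0.1, fail to reject H₀.
There is insufficient evidence to reject the null hypothesis; the result is not statistically significant at the 0.1 level.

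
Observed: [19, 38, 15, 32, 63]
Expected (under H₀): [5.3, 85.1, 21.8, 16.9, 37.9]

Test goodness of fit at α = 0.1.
Chi-square goodness of fit test:
H₀: observed counts match expected distribution
H₁: observed counts differ from expected distribution
df = k - 1 = 4
χ² = Σ(O - E)²/E
   = (19 - 5.3)²/5.3 + (38 - 85.1)²/85.1 + (15 - 21.8)²/21.8 + (32 - 16.9)²/16.9 + (63 - 37.9)²/37.9
   = 35.413 + 26.068 + 2.121 + 13.492 + 16.623
   = 93.72
p-value < 0.0001

Since p-value < α = 0.1, we reject H₀.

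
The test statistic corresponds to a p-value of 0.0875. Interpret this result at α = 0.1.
Since p = 0.0875 < α = 0.1, reject H₀.
There is sufficient evidence to reject the null hypothesis; the result is statistically significant at the 0.1 level.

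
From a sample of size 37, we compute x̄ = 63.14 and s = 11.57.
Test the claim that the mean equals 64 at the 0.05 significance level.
One-sample t-test:
H₀: μ = 64
H₁: μ ≠ 64
df = n - 1 = 36
t = (x̄ - μ₀) / (s/√n) = (63.14 - 64) / (11.57/√37) = -0.452
p-value = 0.6539

Since p-value > α = 0.05, we fail to reject H₀.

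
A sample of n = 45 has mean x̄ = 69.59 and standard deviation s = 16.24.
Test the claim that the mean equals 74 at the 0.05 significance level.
One-sample t-test:
H₀: μ = 74
H₁: μ ≠ 74
df = n - 1 = 44
t = (x̄ - μ₀) / (s/√n) = (69.59 - 74) / (16.24/√45) = -1.822
p-value = 0.0753

Since p-value > α = 0.05, we fail to reject H₀.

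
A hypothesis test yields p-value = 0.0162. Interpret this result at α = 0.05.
Since p = 0.0162 < α = 0.05, reject H₀.
There is sufficient evidence to reject the null hypothesis; the result is statistically significant at the 0.05 level.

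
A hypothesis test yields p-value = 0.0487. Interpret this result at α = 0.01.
Since p = 0.0487 > α = 0.01, fail to reject H₀.
There is insufficient evidence to reject the null hypothesis; the result is not statistically significant at the 0.01 level.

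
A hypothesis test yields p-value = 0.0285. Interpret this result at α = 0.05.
Since p = 0.0285 < α = 0.05, reject H₀.
There is sufficient evidence to reject the null hypothesis; the result is statistically significant at the 0.05 level.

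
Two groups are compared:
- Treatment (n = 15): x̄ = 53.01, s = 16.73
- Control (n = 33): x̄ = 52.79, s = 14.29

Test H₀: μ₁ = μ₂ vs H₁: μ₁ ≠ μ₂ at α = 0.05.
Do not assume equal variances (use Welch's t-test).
Welch's two-sample t-test:
H₀: μ₁ = μ₂
H₁: μ₁ ≠ μ₂
s₁²/n₁ = 16.73²/15 = 18.6595,  s₂²/n₂ = 14.29²/33 = 6.1880
SE = √(s₁²/n₁ + s₂²/n₂) = √(18.6595 + 6.1880) = 4.9847
df (Welch-Satterthwaite) = (s₁²/n₁ + s₂²/n₂)² / [(s₁²/n₁)²/(n₁-1) + (s₂²/n₂)²/(n₂-1)] ≈ 23.69
t = (x̄₁ - x̄₂) / SE = (53.01 - 52.79) / 4.9847 = 0.22 / 4.9847 = 0.044
p-value = 0.9652

Since p-value > α = 0.05, we fail to reject H₀.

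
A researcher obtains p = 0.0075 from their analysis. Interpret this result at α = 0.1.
Since p = 0.0075 < α = 0.1, reject H₀.
There is sufficient evidence to reject the null hypothesis; the result is statistically significant at the 0.1 level.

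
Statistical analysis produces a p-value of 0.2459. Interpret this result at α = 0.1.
Since p = 0.2459 > α = 0.1, fail to reject H₀.
There is insufficient evidence to reject the null hypothesis; the result is not statistically significant at the 0.1 level.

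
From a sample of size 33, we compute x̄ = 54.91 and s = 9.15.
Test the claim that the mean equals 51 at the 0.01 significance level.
One-sample t-test:
H₀: μ = 51
H₁: μ ≠ 51
df = n - 1 = 32
t = (x̄ - μ₀) / (s/√n) = (54.91 - 51) / (9.15/√33) = 2.455
p-value = 0.0197

Since p-value > α = 0.01, we fail to reject H₀.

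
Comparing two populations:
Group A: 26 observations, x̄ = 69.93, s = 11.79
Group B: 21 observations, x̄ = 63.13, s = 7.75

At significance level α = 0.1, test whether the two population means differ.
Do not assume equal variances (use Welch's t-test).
Welch's two-sample t-test:
H₀: μ₁ = μ₂
H₁: μ₁ ≠ μ₂
s₁²/n₁ = 11.79²/26 = 5.3463,  s₂²/n₂ = 7.75²/21 = 2.8601
SE = √(s₁²/n₁ + s₂²/n₂) = √(5.3463 + 2.8601) = 2.8647
df (Welch-Satterthwaite) = (s₁²/n₁ + s₂²/n₂)² / [(s₁²/n₁)²/(n₁-1) + (s₂²/n₂)²/(n₂-1)] ≈ 43.38
t = (x̄₁ - x̄₂) / SE = (69.93 - 63.13) / 2.8647 = 6.80 / 2.8647 = 2.374
p-value = 0.0221

Since p-value < α = 0.1, we reject H₀.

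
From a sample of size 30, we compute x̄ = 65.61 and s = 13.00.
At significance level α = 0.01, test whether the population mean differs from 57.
One-sample t-test:
H₀: μ = 57
H₁: μ ≠ 57
df = n - 1 = 29
t = (x̄ - μ₀) / (s/√n) = (65.61 - 57) / (13.00/√30) = 3.628
p-value = 0.0011

Since p-value < α = 0.01, we reject H₀.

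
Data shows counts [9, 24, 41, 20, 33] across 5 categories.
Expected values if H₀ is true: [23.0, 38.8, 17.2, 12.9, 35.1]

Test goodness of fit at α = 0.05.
Chi-square goodness of fit test:
H₀: observed counts match expected distribution
H₁: observed counts differ from expected distribution
df = k - 1 = 4
χ² = Σ(O - E)²/E
   = (9 - 23.0)²/23.0 + (24 - 38.8)²/38.8 + (41 - 17.2)²/17.2 + (20 - 12.9)²/12.9 + (33 - 35.1)²/35.1
   = 8.522 + 5.645 + 32.933 + 3.908 + 0.126
   = 51.13
p-value < 0.0001

Since p-value < α = 0.05, we reject H₀.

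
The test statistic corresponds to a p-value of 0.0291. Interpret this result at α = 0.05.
Since p = 0.0291 < α = 0.05, reject H₀.
There is sufficient evidence to reject the null hypothesis; the result is statistically significant at the 0.05 level.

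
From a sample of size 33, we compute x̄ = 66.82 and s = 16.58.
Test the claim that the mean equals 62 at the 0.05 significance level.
One-sample t-test:
H₀: μ = 62
H₁: μ ≠ 62
df = n - 1 = 32
t = (x̄ - μ₀) / (s/√n) = (66.82 - 62) / (16.58/√33) = 1.670
p-value = 0.1047

Since p-value > α = 0.05, we fail to reject H₀.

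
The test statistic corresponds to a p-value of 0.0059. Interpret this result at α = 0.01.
Since p = 0.0059 < α = 0.01, reject H₀.
There is sufficient evidence to reject the null hypothesis; the result is statistically significant at the 0.01 level.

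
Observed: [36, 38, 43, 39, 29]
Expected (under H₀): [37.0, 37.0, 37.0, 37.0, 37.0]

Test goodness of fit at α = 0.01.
Chi-square goodness of fit test:
H₀: observed counts match expected distribution
H₁: observed counts differ from expected distribution
df = k - 1 = 4
χ² = Σ(O - E)²/E
   = (36 - 37.0)²/37.0 + (38 - 37.0)²/37.0 + (43 - 37.0)²/37.0 + (39 - 37.0)²/37.0 + (29 - 37.0)²/37.0
   = 0.027 + 0.027 + 0.973 + 0.108 + 1.730
   = 2.86
p-value = 0.5807

Since p-value > α = 0.01, we fail to reject H₀.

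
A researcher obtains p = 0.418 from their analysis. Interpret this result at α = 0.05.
Since p = 0.418 > α = 0.05, fail to reject H₀.
There is insufficient evidence to reject the null hypothesis; the result is not statistically significant at the 0.05 level.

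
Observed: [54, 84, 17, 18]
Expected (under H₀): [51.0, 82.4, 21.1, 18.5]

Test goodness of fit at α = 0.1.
Chi-square goodness of fit test:
H₀: observed counts match expected distribution
H₁: observed counts differ from expected distribution
df = k - 1 = 3
χ² = Σ(O - E)²/E
   = (54 - 51.0)²/51.0 + (84 - 82.4)²/82.4 + (17 - 21.1)²/21.1 + (18 - 18.5)²/18.5
   = 0.176 + 0.031 + 0.797 + 0.014
   = 1.02
p-value = 0.7970

Since p-value > α = 0.1, we fail to reject H₀.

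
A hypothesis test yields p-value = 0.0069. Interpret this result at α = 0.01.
Since p = 0.0069 < α = 0.01, reject H₀.
There is sufficient evidence to reject the null hypothesis; the result is statistically significant at the 0.01 level.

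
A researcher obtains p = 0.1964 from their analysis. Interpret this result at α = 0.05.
Since p = 0.1964 > α = 0.05, fail to reject H₀.
There is insufficient evidence to reject the null hypothesis; the result is not statistically significant at the 0.05 level.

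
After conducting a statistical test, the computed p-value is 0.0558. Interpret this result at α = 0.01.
Since p = 0.0558 > α = 0.01, fail to reject H₀.
There is insufficient evidence to reject the null hypothesis; the result is not statistically significant at the 0.01 level.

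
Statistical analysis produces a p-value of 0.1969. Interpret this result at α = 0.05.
Since p = 0.1969 > α = 0.05, fail to reject H₀.
There is insufficient evidence to reject the null hypothesis; the result is not statistically significant at the 0.05 level.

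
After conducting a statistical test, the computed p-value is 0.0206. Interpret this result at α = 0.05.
Since p = 0.0206 < α = 0.05, reject H₀.
There is sufficient evidence to reject the null hypothesis; the result is statistically significant at the 0.05 level.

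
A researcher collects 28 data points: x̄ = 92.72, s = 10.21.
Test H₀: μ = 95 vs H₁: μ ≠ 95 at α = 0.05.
One-sample t-test:
H₀: μ = 95
H₁: μ ≠ 95
df = n - 1 = 27
t = (x̄ - μ₀) / (s/√n) = (92.72 - 95) / (10.21/√28) = -1.182
p-value = 0.2476

Since p-value > α = 0.05, we fail to reject H₀.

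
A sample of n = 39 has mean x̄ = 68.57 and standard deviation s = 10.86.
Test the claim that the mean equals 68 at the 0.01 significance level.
One-sample t-test:
H₀: μ = 68
H₁: μ ≠ 68
df = n - 1 = 38
t = (x̄ - μ₀) / (s/√n) = (68.57 - 68) / (10.86/√39) = 0.328
p-value = 0.7449

Since p-value > α = 0.01, we fail to reject H₀.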